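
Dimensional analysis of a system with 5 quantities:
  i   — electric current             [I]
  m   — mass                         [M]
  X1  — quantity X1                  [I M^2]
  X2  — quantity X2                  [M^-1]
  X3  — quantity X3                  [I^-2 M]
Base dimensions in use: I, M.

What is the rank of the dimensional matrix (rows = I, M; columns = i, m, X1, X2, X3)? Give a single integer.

2

Dimensional matrix (I×M by i×m×X1×X2×X3):
  I: [ 1  0  1  0 -2]
  M: [ 0  1  2 -1  1]
RREF → pivots at {i,m} ⇒ r = 2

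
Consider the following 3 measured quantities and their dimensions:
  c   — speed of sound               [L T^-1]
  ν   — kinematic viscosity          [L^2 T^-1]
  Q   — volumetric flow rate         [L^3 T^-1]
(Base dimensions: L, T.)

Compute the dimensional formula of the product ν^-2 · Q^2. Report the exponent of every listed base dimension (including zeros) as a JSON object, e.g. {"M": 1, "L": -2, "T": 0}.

Write exponents as rows L,T / cols c,ν,Q:
  L: [ 1  2  3]
  T: [-1 -1 -1]
  [L]: (-2)·2+(2)·3 = 2
  [T]: (-2)·-1+(2)·-1 = 0
⇒ L^2

{"L": 2, "T": 0}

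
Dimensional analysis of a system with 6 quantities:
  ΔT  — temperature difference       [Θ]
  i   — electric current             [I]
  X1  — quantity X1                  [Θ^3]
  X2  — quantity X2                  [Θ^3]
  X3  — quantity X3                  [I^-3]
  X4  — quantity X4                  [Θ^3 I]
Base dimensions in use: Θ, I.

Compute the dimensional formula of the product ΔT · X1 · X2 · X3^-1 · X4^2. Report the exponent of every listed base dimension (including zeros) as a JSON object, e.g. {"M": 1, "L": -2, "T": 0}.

{"Θ": 13, "I": 5}

Write exponents as rows Θ,I / cols ΔT,i,X1,X2,X3,X4:
  Θ: [ 1  0  3  3  0  3]
  I: [ 0  1  0  0 -3  1]
  [Θ]: (1)·1+(1)·3+(1)·3+(-1)·0+(2)·3 = 13
  [I]: (1)·0+(1)·0+(1)·0+(-1)·-3+(2)·1 = 5
⇒ Θ^13 I^5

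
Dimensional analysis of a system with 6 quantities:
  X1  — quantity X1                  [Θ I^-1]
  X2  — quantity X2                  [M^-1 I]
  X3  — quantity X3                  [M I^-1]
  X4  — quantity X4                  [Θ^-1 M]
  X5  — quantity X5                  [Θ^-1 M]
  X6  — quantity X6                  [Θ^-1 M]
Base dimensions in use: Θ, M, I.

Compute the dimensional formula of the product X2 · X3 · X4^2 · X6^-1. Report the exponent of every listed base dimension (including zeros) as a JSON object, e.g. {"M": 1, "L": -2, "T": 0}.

Dimensional matrix (Θ×M×I by X1×X2×X3×X4×X5×X6):
  Θ: [ 1  0  0 -1 -1 -1]
  M: [ 0 -1  1  1  1  1]
  I: [-1  1 -1  0  0  0]
  [Θ]: (1)·0+(1)·0+(2)·-1+(-1)·-1 = -1
  [M]: (1)·-1+(1)·1+(2)·1+(-1)·1 = 1
  [I]: (1)·1+(1)·-1+(2)·0+(-1)·0 = 0
⇒ Θ^-1 M

{"Θ": -1, "M": 1, "I": 0}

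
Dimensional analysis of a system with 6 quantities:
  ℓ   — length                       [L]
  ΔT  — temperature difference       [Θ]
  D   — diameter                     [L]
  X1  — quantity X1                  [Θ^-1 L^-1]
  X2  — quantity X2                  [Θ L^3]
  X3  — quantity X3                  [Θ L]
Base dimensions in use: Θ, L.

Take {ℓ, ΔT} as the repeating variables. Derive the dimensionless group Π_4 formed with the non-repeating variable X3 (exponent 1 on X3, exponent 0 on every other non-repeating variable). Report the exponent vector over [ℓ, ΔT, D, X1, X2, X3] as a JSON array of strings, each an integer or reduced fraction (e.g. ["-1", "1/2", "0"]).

["-1", "-1", "0", "0", "0", "1"]

Exponent matrix [Θ,L] × [ℓ,ΔT,D,X1,X2,X3]:
  Θ: [ 0  1  0 -1  1  1]
  L: [ 1  0  1 -1  3  1]
RREF → pivots at {ℓ,ΔT} ⇒ r = 2
Pivot set = {ℓ,ΔT}, free = {D,X1,X2,X3}
RREF:
  r0: [   1    0    1   -1    3    1]
  r1: [   0    1    0   -1    1    1]
Fix exponent of X3 at 1, D at 0, X1 at 0, X2 at 0; solve each RREF row for its pivot's exponent:
  r0: exp(ℓ) + (1)·1 = 0 ⇒ exp(ℓ) = -1
  r1: exp(ΔT) + (1)·1 = 0 ⇒ exp(ΔT) = -1
Π_4 = ℓ^-1 · ΔT^-1 · X3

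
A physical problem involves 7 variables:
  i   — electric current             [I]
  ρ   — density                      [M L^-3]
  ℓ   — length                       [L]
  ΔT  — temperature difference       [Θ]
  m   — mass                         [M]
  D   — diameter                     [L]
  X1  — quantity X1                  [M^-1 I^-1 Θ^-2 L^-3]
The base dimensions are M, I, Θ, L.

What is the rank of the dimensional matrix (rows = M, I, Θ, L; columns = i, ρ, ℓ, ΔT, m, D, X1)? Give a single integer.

4

Write exponents as rows M,I,Θ,L / cols i,ρ,ℓ,ΔT,m,D,X1:
  M: [ 0  1  0  0  1  0 -1]
  I: [ 1  0  0  0  0  0 -1]
  Θ: [ 0  0  0  1  0  0 -2]
  L: [ 0 -3  1  0  0  1 -3]
Row reduction gives pivot columns i,ρ,ℓ,ΔT; rank = 4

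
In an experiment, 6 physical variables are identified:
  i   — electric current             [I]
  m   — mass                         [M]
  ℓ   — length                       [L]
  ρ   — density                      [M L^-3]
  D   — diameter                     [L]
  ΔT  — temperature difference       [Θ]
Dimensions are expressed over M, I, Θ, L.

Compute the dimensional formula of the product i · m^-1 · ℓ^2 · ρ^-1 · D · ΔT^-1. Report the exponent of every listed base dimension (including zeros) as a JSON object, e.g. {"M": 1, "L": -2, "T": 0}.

{"M": -2, "I": 1, "Θ": -1, "L": 6}

Exponent matrix [M,I,Θ,L] × [i,m,ℓ,ρ,D,ΔT]:
  M: [ 0  1  0  1  0  0]
  I: [ 1  0  0  0  0  0]
  Θ: [ 0  0  0  0  0  1]
  L: [ 0  0  1 -3  1  0]
  [M]: (1)·0+(-1)·1+(2)·0+(-1)·1+(1)·0+(-1)·0 = -2
  [I]: (1)·1+(-1)·0+(2)·0+(-1)·0+(1)·0+(-1)·0 = 1
  [Θ]: (1)·0+(-1)·0+(2)·0+(-1)·0+(1)·0+(-1)·1 = -1
  [L]: (1)·0+(-1)·0+(2)·1+(-1)·-3+(1)·1+(-1)·0 = 6
⇒ M^-2 I Θ^-1 L^6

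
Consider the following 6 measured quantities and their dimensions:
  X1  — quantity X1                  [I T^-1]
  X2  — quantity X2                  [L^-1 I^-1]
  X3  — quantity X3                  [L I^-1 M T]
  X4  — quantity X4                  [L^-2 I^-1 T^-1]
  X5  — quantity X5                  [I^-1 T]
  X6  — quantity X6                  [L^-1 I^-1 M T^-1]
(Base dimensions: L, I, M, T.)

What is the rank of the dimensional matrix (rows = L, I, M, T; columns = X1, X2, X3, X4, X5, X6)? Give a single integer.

3

Exponent matrix [L,I,M,T] × [X1,X2,X3,X4,X5,X6]:
  L: [ 0 -1  1 -2  0 -1]
  I: [ 1 -1 -1 -1 -1 -1]
  M: [ 0  0  1  0  0  1]
  T: [-1  0  1 -1  1 -1]
Echelon form has 3 nonzero rows (pivots: X1,X2,X3)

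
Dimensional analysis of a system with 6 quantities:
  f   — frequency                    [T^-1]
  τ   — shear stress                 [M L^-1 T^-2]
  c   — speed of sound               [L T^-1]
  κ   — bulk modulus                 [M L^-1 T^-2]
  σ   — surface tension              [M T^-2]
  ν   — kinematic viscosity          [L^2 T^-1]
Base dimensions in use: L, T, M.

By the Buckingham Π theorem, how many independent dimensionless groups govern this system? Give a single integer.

3

Exponent matrix [L,T,M] × [f,τ,c,κ,σ,ν]:
  L: [ 0 -1  1 -1  0  2]
  T: [-1 -2 -1 -2 -2 -1]
  M: [ 0  1  0  1  1  0]
Echelon form has 3 nonzero rows (pivots: f,τ,c)
Π count = n − r = 6 − 3 = 3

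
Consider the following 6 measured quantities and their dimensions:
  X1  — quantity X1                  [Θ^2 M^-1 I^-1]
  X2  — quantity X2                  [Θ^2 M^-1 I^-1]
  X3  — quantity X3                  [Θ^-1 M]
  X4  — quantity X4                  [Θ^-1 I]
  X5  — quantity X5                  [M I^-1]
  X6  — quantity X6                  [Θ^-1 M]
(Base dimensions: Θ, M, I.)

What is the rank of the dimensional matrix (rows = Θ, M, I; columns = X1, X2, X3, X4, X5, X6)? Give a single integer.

2

Write exponents as rows Θ,M,I / cols X1,X2,X3,X4,X5,X6:
  Θ: [ 2  2 -1 -1  0 -1]
  M: [-1 -1  1  0  1  1]
  I: [-1 -1  0  1 -1  0]
RREF → pivots at {X1,X3} ⇒ r = 2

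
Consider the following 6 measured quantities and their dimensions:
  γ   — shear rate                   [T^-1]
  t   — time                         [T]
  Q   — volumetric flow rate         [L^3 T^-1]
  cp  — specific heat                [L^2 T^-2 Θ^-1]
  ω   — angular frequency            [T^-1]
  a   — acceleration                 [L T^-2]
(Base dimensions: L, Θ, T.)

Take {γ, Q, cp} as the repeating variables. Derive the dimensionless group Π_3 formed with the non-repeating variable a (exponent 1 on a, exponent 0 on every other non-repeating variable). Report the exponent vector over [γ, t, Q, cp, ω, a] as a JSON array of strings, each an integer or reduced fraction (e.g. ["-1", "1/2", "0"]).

["-5/3", "0", "-1/3", "0", "0", "1"]

Dimensional matrix (L×Θ×T by γ×t×Q×cp×ω×a):
  L: [ 0  0  3  2  0  1]
  Θ: [ 0  0  0 -1  0  0]
  T: [-1  1 -1 -2 -1 -2]
Row reduction gives pivot columns γ,Q,cp; rank = 3
Pivot set = {γ,Q,cp}, free = {t,ω,a}
RREF:
  r0: [   1   -1    0    0    1  5/3]
  r1: [   0    0    1    0    0  1/3]
  r2: [   0    0    0    1    0    0]
Fix exponent of a at 1, t at 0, ω at 0; solve each RREF row for its pivot's exponent:
  r0: exp(γ) + (5/3)·1 = 0 ⇒ exp(γ) = -5/3
  r1: exp(Q) + (1/3)·1 = 0 ⇒ exp(Q) = -1/3
  r2: exp(cp) + (0)·1 = 0 ⇒ exp(cp) = 0
Π_3 = γ^(-5/3) · Q^(-1/3) · a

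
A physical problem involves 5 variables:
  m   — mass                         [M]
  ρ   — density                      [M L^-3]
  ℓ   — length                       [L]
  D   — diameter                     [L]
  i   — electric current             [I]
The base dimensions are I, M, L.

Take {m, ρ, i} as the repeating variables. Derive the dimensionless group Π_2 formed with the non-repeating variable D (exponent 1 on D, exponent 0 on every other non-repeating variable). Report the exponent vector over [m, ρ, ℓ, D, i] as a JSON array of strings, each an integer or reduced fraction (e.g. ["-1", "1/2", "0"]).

Dimensional matrix (I×M×L by m×ρ×ℓ×D×i):
  I: [ 0  0  0  0  1]
  M: [ 1  1  0  0  0]
  L: [ 0 -3  1  1  0]
RREF → pivots at {m,ρ,i} ⇒ r = 3
Repeat: m,ρ,i; free: ℓ,D
RREF:
  r0: [   1    0  1/3  1/3    0]
  r1: [   0    1 -1/3 -1/3    0]
  r2: [   0    0    0    0    1]
Fix exponent of D at 1, ℓ at 0; solve each RREF row for its pivot's exponent:
  r0: exp(m) + (1/3)·1 = 0 ⇒ exp(m) = -1/3
  r1: exp(ρ) + (-1/3)·1 = 0 ⇒ exp(ρ) = 1/3
  r2: exp(i) + (0)·1 = 0 ⇒ exp(i) = 0
Π_2 = m^(-1/3) · ρ^(1/3) · D

["-1/3", "1/3", "0", "1", "0"]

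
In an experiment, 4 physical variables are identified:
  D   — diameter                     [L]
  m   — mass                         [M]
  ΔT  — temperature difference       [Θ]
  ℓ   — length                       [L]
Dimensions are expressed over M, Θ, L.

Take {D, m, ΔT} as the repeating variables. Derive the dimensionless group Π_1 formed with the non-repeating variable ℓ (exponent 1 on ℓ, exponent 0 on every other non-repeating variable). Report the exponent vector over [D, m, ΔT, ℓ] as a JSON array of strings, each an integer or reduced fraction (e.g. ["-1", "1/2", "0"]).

["-1", "0", "0", "1"]

Exponent matrix [M,Θ,L] × [D,m,ΔT,ℓ]:
  M: [ 0  1  0  0]
  Θ: [ 0  0  1  0]
  L: [ 1  0  0  1]
RREF → pivots at {D,m,ΔT} ⇒ r = 3
Pivot set = {D,m,ΔT}, free = {ℓ}
RREF:
  r0: [   1    0    0    1]
  r1: [   0    1    0    0]
  r2: [   0    0    1    0]
Fix exponent of ℓ at 1; solve each RREF row for its pivot's exponent:
  r0: exp(D) + (1)·1 = 0 ⇒ exp(D) = -1
  r1: exp(m) + (0)·1 = 0 ⇒ exp(m) = 0
  r2: exp(ΔT) + (0)·1 = 0 ⇒ exp(ΔT) = 0
Π_1 = D^-1 · ℓ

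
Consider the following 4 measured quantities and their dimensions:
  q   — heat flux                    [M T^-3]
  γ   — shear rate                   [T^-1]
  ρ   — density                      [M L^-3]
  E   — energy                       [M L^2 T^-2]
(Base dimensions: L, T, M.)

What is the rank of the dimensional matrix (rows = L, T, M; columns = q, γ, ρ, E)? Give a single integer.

Write exponents as rows L,T,M / cols q,γ,ρ,E:
  L: [ 0  0 -3  2]
  T: [-3 -1  0 -2]
  M: [ 1  0  1  1]
RREF → pivots at {q,γ,ρ} ⇒ r = 3

3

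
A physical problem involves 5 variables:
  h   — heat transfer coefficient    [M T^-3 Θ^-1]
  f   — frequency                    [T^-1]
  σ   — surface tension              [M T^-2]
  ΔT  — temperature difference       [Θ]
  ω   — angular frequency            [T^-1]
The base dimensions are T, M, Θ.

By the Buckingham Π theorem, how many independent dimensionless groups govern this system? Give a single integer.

Exponent matrix [T,M,Θ] × [h,f,σ,ΔT,ω]:
  T: [-3 -1 -2  0 -1]
  M: [ 1  0  1  0  0]
  Θ: [-1  0  0  1  0]
RREF → pivots at {h,f,σ} ⇒ r = 3
Π count = n − r = 5 − 3 = 2

2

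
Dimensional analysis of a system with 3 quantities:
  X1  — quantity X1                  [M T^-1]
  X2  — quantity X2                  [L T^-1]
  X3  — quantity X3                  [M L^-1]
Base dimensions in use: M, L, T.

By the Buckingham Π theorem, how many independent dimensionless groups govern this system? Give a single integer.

1

Dimensional matrix (M×L×T by X1×X2×X3):
  M: [ 1  0  1]
  L: [ 0  1 -1]
  T: [-1 -1  0]
RREF → pivots at {X1,X2} ⇒ r = 2
3 vars − rank 2 = 1 Π group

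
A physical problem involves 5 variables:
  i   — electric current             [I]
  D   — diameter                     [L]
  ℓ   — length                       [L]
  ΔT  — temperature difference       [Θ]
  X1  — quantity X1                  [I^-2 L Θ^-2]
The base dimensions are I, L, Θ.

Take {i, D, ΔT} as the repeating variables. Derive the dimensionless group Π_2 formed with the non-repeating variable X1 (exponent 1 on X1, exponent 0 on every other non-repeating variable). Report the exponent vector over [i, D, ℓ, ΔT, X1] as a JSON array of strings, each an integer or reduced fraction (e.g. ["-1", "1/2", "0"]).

Exponent matrix [I,L,Θ] × [i,D,ℓ,ΔT,X1]:
  I: [ 1  0  0  0 -2]
  L: [ 0  1  1  0  1]
  Θ: [ 0  0  0  1 -2]
Echelon form has 3 nonzero rows (pivots: i,D,ΔT)
Repeat: i,D,ΔT; free: ℓ,X1
RREF:
  r0: [   1    0    0    0   -2]
  r1: [   0    1    1    0    1]
  r2: [   0    0    0    1   -2]
Fix exponent of X1 at 1, ℓ at 0; solve each RREF row for its pivot's exponent:
  r0: exp(i) + (-2)·1 = 0 ⇒ exp(i) = 2
  r1: exp(D) + (1)·1 = 0 ⇒ exp(D) = -1
  r2: exp(ΔT) + (-2)·1 = 0 ⇒ exp(ΔT) = 2
Π_2 = i^2 · D^-1 · ΔT^2 · X1

["2", "-1", "0", "2", "1"]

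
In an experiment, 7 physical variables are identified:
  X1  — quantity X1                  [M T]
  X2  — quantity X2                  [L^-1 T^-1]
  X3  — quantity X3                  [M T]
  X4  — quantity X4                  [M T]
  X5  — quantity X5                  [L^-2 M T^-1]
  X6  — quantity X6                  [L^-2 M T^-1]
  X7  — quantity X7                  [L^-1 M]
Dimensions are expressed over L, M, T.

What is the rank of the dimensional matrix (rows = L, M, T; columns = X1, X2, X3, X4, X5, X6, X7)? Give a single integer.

2

Write exponents as rows L,M,T / cols X1,X2,X3,X4,X5,X6,X7:
  L: [ 0 -1  0  0 -2 -2 -1]
  M: [ 1  0  1  1  1  1  1]
  T: [ 1 -1  1  1 -1 -1  0]
Echelon form has 2 nonzero rows (pivots: X1,X2)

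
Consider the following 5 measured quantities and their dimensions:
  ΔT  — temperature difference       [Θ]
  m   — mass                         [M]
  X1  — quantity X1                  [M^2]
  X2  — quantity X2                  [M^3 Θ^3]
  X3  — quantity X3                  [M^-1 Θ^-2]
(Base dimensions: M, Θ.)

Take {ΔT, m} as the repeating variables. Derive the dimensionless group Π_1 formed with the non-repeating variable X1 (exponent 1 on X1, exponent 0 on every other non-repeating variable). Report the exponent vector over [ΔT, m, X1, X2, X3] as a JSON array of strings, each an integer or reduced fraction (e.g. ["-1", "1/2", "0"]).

Write exponents as rows M,Θ / cols ΔT,m,X1,X2,X3:
  M: [ 0  1  2  3 -1]
  Θ: [ 1  0  0  3 -2]
Echelon form has 2 nonzero rows (pivots: ΔT,m)
Pivot set = {ΔT,m}, free = {X1,X2,X3}
RREF:
  r0: [   1    0    0    3   -2]
  r1: [   0    1    2    3   -1]
Fix exponent of X1 at 1, X2 at 0, X3 at 0; solve each RREF row for its pivot's exponent:
  r0: exp(ΔT) + (0)·1 = 0 ⇒ exp(ΔT) = 0
  r1: exp(m) + (2)·1 = 0 ⇒ exp(m) = -2
Π_1 = m^-2 · X1

["0", "-2", "1", "0", "0"]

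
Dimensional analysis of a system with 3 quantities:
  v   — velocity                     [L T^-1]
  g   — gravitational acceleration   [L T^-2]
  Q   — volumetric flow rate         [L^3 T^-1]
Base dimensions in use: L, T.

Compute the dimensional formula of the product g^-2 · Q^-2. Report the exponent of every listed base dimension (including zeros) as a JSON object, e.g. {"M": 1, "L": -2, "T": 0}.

Write exponents as rows L,T / cols v,g,Q:
  L: [ 1  1  3]
  T: [-1 -2 -1]
  [L]: (-2)·1+(-2)·3 = -8
  [T]: (-2)·-2+(-2)·-1 = 6
⇒ L^-8 T^6

{"L": -8, "T": 6}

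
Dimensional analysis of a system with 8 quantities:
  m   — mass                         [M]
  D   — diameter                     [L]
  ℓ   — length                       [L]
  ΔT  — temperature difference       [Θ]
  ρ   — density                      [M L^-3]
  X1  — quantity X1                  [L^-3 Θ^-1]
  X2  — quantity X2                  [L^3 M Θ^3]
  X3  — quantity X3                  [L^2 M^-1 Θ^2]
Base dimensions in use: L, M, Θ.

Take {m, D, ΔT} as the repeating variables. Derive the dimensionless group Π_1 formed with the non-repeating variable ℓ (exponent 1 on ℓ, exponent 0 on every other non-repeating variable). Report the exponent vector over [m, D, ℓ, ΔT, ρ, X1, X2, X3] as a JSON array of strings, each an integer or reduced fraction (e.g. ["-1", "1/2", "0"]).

Dimensional matrix (L×M×Θ by m×D×ℓ×ΔT×ρ×X1×X2×X3):
  L: [ 0  1  1  0 -3 -3  3  2]
  M: [ 1  0  0  0  1  0  1 -1]
  Θ: [ 0  0  0  1  0 -1  3  2]
Row reduction gives pivot columns m,D,ΔT; rank = 3
Pivot set = {m,D,ΔT}, free = {ℓ,ρ,X1,X2,X3}
RREF:
  r0: [   1    0    0    0    1    0    1   -1]
  r1: [   0    1    1    0   -3   -3    3    2]
  r2: [   0    0    0    1    0   -1    3    2]
Fix exponent of ℓ at 1, ρ at 0, X1 at 0, X2 at 0, X3 at 0; solve each RREF row for its pivot's exponent:
  r0: exp(m) + (0)·1 = 0 ⇒ exp(m) = 0
  r1: exp(D) + (1)·1 = 0 ⇒ exp(D) = -1
  r2: exp(ΔT) + (0)·1 = 0 ⇒ exp(ΔT) = 0
Π_1 = D^-1 · ℓ

["0", "-1", "1", "0", "0", "0", "0", "0"]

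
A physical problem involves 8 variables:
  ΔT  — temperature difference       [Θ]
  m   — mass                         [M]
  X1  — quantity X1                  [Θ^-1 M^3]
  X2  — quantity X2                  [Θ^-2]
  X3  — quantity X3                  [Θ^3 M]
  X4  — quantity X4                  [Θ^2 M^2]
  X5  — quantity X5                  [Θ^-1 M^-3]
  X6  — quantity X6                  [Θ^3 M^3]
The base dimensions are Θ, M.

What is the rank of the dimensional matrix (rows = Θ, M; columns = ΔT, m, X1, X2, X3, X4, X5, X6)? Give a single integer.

Dimensional matrix (Θ×M by ΔT×m×X1×X2×X3×X4×X5×X6):
  Θ: [ 1  0 -1 -2  3  2 -1  3]
  M: [ 0  1  3  0  1  2 -3  3]
Echelon form has 2 nonzero rows (pivots: ΔT,m)

2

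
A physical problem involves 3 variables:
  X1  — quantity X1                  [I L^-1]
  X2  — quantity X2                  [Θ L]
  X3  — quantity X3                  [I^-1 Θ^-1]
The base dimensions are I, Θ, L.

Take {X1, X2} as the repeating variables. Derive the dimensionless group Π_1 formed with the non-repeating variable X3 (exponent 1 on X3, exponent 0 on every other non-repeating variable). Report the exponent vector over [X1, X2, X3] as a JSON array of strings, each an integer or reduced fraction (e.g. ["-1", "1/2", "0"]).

["1", "1", "1"]

Write exponents as rows I,Θ,L / cols X1,X2,X3:
  I: [ 1  0 -1]
  Θ: [ 0  1 -1]
  L: [-1  1  0]
Echelon form has 2 nonzero rows (pivots: X1,X2)
Repeat: X1,X2; free: X3
RREF:
  r0: [   1    0   -1]
  r1: [   0    1   -1]
  r2: [   0    0    0]
Fix exponent of X3 at 1; solve each RREF row for its pivot's exponent:
  r0: exp(X1) + (-1)·1 = 0 ⇒ exp(X1) = 1
  r1: exp(X2) + (-1)·1 = 0 ⇒ exp(X2) = 1
Π_1 = X1 · X2 · X3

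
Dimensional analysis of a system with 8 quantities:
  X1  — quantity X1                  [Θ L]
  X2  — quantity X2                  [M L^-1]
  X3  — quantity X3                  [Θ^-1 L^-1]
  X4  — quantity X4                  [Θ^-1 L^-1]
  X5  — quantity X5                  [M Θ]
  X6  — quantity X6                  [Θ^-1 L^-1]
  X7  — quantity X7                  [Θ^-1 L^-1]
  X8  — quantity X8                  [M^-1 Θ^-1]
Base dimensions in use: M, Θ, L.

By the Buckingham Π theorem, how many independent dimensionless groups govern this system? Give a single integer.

6

Write exponents as rows M,Θ,L / cols X1,X2,X3,X4,X5,X6,X7,X8:
  M: [ 0  1  0  0  1  0  0 -1]
  Θ: [ 1  0 -1 -1  1 -1 -1 -1]
  L: [ 1 -1 -1 -1  0 -1 -1  0]
RREF → pivots at {X1,X2} ⇒ r = 2
8 vars − rank 2 = 6 Π groups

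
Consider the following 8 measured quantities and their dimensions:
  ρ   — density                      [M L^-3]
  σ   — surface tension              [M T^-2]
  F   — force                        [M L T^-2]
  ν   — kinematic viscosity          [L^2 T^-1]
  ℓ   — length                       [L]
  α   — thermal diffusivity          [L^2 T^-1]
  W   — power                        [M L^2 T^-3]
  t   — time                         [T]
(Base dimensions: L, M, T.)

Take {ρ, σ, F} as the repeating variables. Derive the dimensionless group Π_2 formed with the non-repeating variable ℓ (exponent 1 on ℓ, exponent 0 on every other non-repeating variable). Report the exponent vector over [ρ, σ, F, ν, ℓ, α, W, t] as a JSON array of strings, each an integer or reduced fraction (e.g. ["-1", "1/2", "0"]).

Exponent matrix [L,M,T] × [ρ,σ,F,ν,ℓ,α,W,t]:
  L: [-3  0  1  2  1  2  2  0]
  M: [ 1  1  1  0  0  0  1  0]
  T: [ 0 -2 -2 -1  0 -1 -3  1]
RREF → pivots at {ρ,σ,F} ⇒ r = 3
Repeat: ρ,σ,F; free: ν,ℓ,α,W,t
RREF:
  r0: [   1    0    0 -1/2    0 -1/2 -1/2  1/2]
  r1: [   0    1    0    0   -1    0    1   -2]
  r2: [   0    0    1  1/2    1  1/2  1/2  3/2]
Fix exponent of ℓ at 1, ν at 0, α at 0, W at 0, t at 0; solve each RREF row for its pivot's exponent:
  r0: exp(ρ) + (0)·1 = 0 ⇒ exp(ρ) = 0
  r1: exp(σ) + (-1)·1 = 0 ⇒ exp(σ) = 1
  r2: exp(F) + (1)·1 = 0 ⇒ exp(F) = -1
Π_2 = σ · F^-1 · ℓ

["0", "1", "-1", "0", "1", "0", "0", "0"]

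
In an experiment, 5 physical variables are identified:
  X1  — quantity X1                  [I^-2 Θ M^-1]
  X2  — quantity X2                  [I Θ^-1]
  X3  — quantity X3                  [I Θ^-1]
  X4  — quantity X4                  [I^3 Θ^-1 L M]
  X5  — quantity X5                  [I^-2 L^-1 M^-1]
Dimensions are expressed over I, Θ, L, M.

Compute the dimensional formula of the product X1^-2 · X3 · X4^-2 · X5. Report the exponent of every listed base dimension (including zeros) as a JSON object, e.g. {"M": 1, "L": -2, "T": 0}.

{"I": -3, "Θ": -1, "L": -3, "M": -1}

Dimensional matrix (I×Θ×L×M by X1×X2×X3×X4×X5):
  I: [-2  1  1  3 -2]
  Θ: [ 1 -1 -1 -1  0]
  L: [ 0  0  0  1 -1]
  M: [-1  0  0  1 -1]
  [I]: (-2)·-2+(1)·1+(-2)·3+(1)·-2 = -3
  [Θ]: (-2)·1+(1)·-1+(-2)·-1+(1)·0 = -1
  [L]: (-2)·0+(1)·0+(-2)·1+(1)·-1 = -3
  [M]: (-2)·-1+(1)·0+(-2)·1+(1)·-1 = -1
⇒ I^-3 Θ^-1 L^-3 M^-1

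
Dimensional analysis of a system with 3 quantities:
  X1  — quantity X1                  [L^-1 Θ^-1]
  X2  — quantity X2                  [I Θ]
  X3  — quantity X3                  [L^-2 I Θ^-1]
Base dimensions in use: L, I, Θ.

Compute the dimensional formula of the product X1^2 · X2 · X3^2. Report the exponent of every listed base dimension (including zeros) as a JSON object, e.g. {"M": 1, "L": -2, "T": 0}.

Exponent matrix [L,I,Θ] × [X1,X2,X3]:
  L: [-1  0 -2]
  I: [ 0  1  1]
  Θ: [-1  1 -1]
  [L]: (2)·-1+(1)·0+(2)·-2 = -6
  [I]: (2)·0+(1)·1+(2)·1 = 3
  [Θ]: (2)·-1+(1)·1+(2)·-1 = -3
⇒ L^-6 I^3 Θ^-3

{"L": -6, "I": 3, "Θ": -3}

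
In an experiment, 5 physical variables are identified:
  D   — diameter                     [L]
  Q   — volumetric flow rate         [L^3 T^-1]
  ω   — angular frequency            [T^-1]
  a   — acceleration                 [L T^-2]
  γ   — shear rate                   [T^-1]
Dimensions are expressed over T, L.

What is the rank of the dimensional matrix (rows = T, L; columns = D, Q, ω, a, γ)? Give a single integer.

Exponent matrix [T,L] × [D,Q,ω,a,γ]:
  T: [ 0 -1 -1 -2 -1]
  L: [ 1  3  0  1  0]
Echelon form has 2 nonzero rows (pivots: D,Q)

2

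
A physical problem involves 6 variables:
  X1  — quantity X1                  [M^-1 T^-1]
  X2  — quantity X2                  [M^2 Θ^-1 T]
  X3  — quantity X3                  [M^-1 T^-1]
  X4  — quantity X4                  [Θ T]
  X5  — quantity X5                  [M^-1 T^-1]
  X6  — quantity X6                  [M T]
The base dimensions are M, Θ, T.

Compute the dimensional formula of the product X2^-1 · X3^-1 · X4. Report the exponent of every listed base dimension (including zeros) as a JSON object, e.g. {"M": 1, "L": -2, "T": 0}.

Exponent matrix [M,Θ,T] × [X1,X2,X3,X4,X5,X6]:
  M: [-1  2 -1  0 -1  1]
  Θ: [ 0 -1  0  1  0  0]
  T: [-1  1 -1  1 -1  1]
  [M]: (-1)·2+(-1)·-1+(1)·0 = -1
  [Θ]: (-1)·-1+(-1)·0+(1)·1 = 2
  [T]: (-1)·1+(-1)·-1+(1)·1 = 1
⇒ M^-1 Θ^2 T

{"M": -1, "Θ": 2, "T": 1}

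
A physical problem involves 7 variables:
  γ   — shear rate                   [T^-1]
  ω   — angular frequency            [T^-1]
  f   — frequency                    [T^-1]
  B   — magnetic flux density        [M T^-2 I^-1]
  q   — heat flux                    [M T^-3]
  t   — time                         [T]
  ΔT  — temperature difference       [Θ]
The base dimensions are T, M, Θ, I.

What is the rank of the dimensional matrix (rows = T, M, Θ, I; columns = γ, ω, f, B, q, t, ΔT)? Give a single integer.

Write exponents as rows T,M,Θ,I / cols γ,ω,f,B,q,t,ΔT:
  T: [-1 -1 -1 -2 -3  1  0]
  M: [ 0  0  0  1  1  0  0]
  Θ: [ 0  0  0  0  0  0  1]
  I: [ 0  0  0 -1  0  0  0]
Echelon form has 4 nonzero rows (pivots: γ,B,q,ΔT)

4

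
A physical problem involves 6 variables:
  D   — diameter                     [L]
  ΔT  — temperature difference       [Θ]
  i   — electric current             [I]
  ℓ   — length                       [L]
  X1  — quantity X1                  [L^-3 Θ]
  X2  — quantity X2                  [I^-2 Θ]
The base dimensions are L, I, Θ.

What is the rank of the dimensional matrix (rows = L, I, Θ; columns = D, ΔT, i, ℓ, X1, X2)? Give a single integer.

Write exponents as rows L,I,Θ / cols D,ΔT,i,ℓ,X1,X2:
  L: [ 1  0  0  1 -3  0]
  I: [ 0  0  1  0  0 -2]
  Θ: [ 0  1  0  0  1  1]
Row reduction gives pivot columns D,ΔT,i; rank = 3

3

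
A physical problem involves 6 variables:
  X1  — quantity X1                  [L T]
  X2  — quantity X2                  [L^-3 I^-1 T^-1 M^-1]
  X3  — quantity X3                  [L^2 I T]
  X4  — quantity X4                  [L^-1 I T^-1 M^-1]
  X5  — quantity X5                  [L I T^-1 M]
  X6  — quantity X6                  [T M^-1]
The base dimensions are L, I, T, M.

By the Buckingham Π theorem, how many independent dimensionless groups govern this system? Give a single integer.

3

Dimensional matrix (L×I×T×M by X1×X2×X3×X4×X5×X6):
  L: [ 1 -3  2 -1  1  0]
  I: [ 0 -1  1  1  1  0]
  T: [ 1 -1  1 -1 -1  1]
  M: [ 0 -1  0 -1  1 -1]
Row reduction gives pivot columns X1,X2,X3; rank = 3
n=6, r=3 ⇒ 3 dimensionless groups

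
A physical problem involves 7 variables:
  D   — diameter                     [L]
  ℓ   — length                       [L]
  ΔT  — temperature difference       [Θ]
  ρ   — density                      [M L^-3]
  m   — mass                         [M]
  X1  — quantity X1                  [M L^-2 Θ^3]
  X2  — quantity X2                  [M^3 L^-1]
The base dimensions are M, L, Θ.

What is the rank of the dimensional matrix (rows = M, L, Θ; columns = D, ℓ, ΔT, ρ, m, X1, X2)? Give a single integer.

3

Write exponents as rows M,L,Θ / cols D,ℓ,ΔT,ρ,m,X1,X2:
  M: [ 0  0  0  1  1  1  3]
  L: [ 1  1  0 -3  0 -2 -1]
  Θ: [ 0  0  1  0  0  3  0]
Echelon form has 3 nonzero rows (pivots: D,ΔT,ρ)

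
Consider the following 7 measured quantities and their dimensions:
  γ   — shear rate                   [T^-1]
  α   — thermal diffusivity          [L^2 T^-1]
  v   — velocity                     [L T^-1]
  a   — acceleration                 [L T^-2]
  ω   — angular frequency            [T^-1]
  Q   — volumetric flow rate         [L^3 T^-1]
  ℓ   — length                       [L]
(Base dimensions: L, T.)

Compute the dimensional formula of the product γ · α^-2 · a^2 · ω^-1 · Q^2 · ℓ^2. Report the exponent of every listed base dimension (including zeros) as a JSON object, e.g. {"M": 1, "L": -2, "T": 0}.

Write exponents as rows L,T / cols γ,α,v,a,ω,Q,ℓ:
  L: [ 0  2  1  1  0  3  1]
  T: [-1 -1 -1 -2 -1 -1  0]
  [L]: (1)·0+(-2)·2+(2)·1+(-1)·0+(2)·3+(2)·1 = 6
  [T]: (1)·-1+(-2)·-1+(2)·-2+(-1)·-1+(2)·-1+(2)·0 = -4
⇒ L^6 T^-4

{"L": 6, "T": -4}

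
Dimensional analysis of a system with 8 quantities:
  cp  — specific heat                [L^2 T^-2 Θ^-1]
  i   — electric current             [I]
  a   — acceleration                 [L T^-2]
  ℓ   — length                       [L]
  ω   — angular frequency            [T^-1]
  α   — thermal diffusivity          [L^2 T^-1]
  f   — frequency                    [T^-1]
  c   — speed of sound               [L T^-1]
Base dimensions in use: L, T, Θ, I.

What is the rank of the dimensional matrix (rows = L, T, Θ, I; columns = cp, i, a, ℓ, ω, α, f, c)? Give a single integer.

4

Dimensional matrix (L×T×Θ×I by cp×i×a×ℓ×ω×α×f×c):
  L: [ 2  0  1  1  0  2  0  1]
  T: [-2  0 -2  0 -1 -1 -1 -1]
  Θ: [-1  0  0  0  0  0  0  0]
  I: [ 0  1  0  0  0  0  0  0]
RREF → pivots at {cp,i,a,ℓ} ⇒ r = 4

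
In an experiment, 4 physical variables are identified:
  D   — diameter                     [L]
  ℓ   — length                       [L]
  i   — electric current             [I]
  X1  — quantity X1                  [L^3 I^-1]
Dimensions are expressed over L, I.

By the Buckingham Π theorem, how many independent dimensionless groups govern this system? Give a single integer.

2

Dimensional matrix (L×I by D×ℓ×i×X1):
  L: [ 1  1  0  3]
  I: [ 0  0  1 -1]
Echelon form has 2 nonzero rows (pivots: D,i)
Π count = n − r = 4 − 2 = 2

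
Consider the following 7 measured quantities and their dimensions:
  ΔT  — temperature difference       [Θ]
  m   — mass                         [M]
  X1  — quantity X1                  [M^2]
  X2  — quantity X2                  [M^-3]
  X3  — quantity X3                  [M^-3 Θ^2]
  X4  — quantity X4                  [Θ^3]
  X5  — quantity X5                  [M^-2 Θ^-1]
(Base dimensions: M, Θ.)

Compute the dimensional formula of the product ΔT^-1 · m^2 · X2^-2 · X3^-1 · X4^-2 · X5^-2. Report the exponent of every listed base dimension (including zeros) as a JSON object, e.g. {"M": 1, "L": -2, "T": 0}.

Exponent matrix [M,Θ] × [ΔT,m,X1,X2,X3,X4,X5]:
  M: [ 0  1  2 -3 -3  0 -2]
  Θ: [ 1  0  0  0  2  3 -1]
  [M]: (-1)·0+(2)·1+(-2)·-3+(-1)·-3+(-2)·0+(-2)·-2 = 15
  [Θ]: (-1)·1+(2)·0+(-2)·0+(-1)·2+(-2)·3+(-2)·-1 = -7
⇒ M^15 Θ^-7

{"M": 15, "Θ": -7}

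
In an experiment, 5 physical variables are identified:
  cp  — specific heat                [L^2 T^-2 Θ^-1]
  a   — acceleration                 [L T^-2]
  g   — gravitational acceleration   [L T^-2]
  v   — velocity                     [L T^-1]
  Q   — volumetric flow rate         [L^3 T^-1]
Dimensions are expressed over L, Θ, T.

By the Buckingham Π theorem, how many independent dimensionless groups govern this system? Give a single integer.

Write exponents as rows L,Θ,T / cols cp,a,g,v,Q:
  L: [ 2  1  1  1  3]
  Θ: [-1  0  0  0  0]
  T: [-2 -2 -2 -1 -1]
Echelon form has 3 nonzero rows (pivots: cp,a,v)
n=5, r=3 ⇒ 2 dimensionless groups

2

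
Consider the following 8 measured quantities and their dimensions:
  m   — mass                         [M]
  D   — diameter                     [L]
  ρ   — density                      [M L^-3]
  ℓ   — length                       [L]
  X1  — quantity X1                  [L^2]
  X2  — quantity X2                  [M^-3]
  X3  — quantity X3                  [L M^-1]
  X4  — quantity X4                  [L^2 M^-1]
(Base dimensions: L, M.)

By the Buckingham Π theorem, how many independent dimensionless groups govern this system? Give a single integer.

6

Write exponents as rows L,M / cols m,D,ρ,ℓ,X1,X2,X3,X4:
  L: [ 0  1 -3  1  2  0  1  2]
  M: [ 1  0  1  0  0 -3 -1 -1]
Row reduction gives pivot columns m,D; rank = 2
n=8, r=2 ⇒ 6 dimensionless groups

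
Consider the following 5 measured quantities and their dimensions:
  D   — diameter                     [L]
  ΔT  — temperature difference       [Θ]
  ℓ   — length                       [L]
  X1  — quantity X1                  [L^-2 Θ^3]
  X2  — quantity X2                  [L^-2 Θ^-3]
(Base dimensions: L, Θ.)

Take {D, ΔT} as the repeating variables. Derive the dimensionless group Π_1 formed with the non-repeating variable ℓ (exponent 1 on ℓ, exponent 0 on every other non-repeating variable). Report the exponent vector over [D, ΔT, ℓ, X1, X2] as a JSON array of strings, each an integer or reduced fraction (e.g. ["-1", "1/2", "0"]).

Write exponents as rows L,Θ / cols D,ΔT,ℓ,X1,X2:
  L: [ 1  0  1 -2 -2]
  Θ: [ 0  1  0  3 -3]
Row reduction gives pivot columns D,ΔT; rank = 2
Pivot set = {D,ΔT}, free = {ℓ,X1,X2}
RREF:
  r0: [   1    0    1   -2   -2]
  r1: [   0    1    0    3   -3]
Fix exponent of ℓ at 1, X1 at 0, X2 at 0; solve each RREF row for its pivot's exponent:
  r0: exp(D) + (1)·1 = 0 ⇒ exp(D) = -1
  r1: exp(ΔT) + (0)·1 = 0 ⇒ exp(ΔT) = 0
Π_1 = D^-1 · ℓ

["-1", "0", "1", "0", "0"]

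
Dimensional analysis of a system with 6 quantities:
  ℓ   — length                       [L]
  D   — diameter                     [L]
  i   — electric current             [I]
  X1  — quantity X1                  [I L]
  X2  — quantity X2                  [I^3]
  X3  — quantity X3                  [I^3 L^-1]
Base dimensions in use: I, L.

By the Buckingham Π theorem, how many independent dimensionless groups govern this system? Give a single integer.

Dimensional matrix (I×L by ℓ×D×i×X1×X2×X3):
  I: [ 0  0  1  1  3  3]
  L: [ 1  1  0  1  0 -1]
Row reduction gives pivot columns ℓ,i; rank = 2
Π count = n − r = 6 − 2 = 4

4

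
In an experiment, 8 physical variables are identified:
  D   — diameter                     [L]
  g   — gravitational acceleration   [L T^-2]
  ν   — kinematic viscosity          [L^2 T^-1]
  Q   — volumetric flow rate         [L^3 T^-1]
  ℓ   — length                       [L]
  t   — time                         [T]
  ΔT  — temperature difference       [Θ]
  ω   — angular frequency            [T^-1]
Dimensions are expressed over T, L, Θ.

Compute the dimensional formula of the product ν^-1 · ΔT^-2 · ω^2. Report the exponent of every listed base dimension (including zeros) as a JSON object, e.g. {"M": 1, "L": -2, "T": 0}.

{"T": -1, "L": -2, "Θ": -2}

Exponent matrix [T,L,Θ] × [D,g,ν,Q,ℓ,t,ΔT,ω]:
  T: [ 0 -2 -1 -1  0  1  0 -1]
  L: [ 1  1  2  3  1  0  0  0]
  Θ: [ 0  0  0  0  0  0  1  0]
  [T]: (-1)·-1+(-2)·0+(2)·-1 = -1
  [L]: (-1)·2+(-2)·0+(2)·0 = -2
  [Θ]: (-1)·0+(-2)·1+(2)·0 = -2
⇒ T^-1 L^-2 Θ^-2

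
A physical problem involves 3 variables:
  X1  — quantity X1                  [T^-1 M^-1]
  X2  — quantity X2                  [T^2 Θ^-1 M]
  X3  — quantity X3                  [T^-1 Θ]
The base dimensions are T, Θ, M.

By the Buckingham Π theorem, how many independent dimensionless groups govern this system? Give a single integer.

1

Exponent matrix [T,Θ,M] × [X1,X2,X3]:
  T: [-1  2 -1]
  Θ: [ 0 -1  1]
  M: [-1  1  0]
Row reduction gives pivot columns X1,X2; rank = 2
3 vars − rank 2 = 1 Π group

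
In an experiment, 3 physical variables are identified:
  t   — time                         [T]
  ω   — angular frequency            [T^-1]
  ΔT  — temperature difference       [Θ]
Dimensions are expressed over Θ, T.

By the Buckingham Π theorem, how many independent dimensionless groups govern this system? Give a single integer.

Exponent matrix [Θ,T] × [t,ω,ΔT]:
  Θ: [ 0  0  1]
  T: [ 1 -1  0]
RREF → pivots at {t,ΔT} ⇒ r = 2
n=3, r=2 ⇒ 1 dimensionless group

1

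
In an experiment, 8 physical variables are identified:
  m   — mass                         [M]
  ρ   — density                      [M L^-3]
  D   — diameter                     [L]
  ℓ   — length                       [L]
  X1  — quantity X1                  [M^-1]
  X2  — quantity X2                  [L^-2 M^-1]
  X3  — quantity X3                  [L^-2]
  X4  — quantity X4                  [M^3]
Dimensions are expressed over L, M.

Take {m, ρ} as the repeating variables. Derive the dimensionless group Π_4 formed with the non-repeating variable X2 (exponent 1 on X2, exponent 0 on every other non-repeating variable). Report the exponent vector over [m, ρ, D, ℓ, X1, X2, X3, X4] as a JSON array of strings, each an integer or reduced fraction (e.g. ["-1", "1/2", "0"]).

Exponent matrix [L,M] × [m,ρ,D,ℓ,X1,X2,X3,X4]:
  L: [ 0 -3  1  1  0 -2 -2  0]
  M: [ 1  1  0  0 -1 -1  0  3]
RREF → pivots at {m,ρ} ⇒ r = 2
Pivot set = {m,ρ}, free = {D,ℓ,X1,X2,X3,X4}
RREF:
  r0: [   1    0  1/3  1/3   -1 -5/3 -2/3    3]
  r1: [   0    1 -1/3 -1/3    0  2/3  2/3    0]
Fix exponent of X2 at 1, D at 0, ℓ at 0, X1 at 0, X3 at 0, X4 at 0; solve each RREF row for its pivot's exponent:
  r0: exp(m) + (-5/3)·1 = 0 ⇒ exp(m) = 5/3
  r1: exp(ρ) + (2/3)·1 = 0 ⇒ exp(ρ) = -2/3
Π_4 = m^(5/3) · ρ^(-2/3) · X2

["5/3", "-2/3", "0", "0", "0", "1", "0", "0"]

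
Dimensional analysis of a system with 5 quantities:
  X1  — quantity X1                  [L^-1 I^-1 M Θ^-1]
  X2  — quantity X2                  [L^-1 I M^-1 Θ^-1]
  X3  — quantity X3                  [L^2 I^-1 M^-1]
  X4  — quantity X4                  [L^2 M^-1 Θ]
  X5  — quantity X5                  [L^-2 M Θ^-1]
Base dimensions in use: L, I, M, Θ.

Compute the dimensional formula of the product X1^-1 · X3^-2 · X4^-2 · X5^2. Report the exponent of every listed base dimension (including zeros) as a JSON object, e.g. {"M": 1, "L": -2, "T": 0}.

{"L": -11, "I": 3, "M": 5, "Θ": -3}

Write exponents as rows L,I,M,Θ / cols X1,X2,X3,X4,X5:
  L: [-1 -1  2  2 -2]
  I: [-1  1 -1  0  0]
  M: [ 1 -1 -1 -1  1]
  Θ: [-1 -1  0  1 -1]
  [L]: (-1)·-1+(-2)·2+(-2)·2+(2)·-2 = -11
  [I]: (-1)·-1+(-2)·-1+(-2)·0+(2)·0 = 3
  [M]: (-1)·1+(-2)·-1+(-2)·-1+(2)·1 = 5
  [Θ]: (-1)·-1+(-2)·0+(-2)·1+(2)·-1 = -3
⇒ L^-11 I^3 M^5 Θ^-3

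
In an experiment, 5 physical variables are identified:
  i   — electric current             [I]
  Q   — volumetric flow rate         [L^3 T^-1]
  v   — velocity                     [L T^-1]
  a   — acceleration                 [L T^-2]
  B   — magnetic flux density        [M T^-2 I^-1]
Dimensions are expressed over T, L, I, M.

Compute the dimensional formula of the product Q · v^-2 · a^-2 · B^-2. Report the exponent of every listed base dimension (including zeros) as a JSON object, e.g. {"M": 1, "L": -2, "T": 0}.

Dimensional matrix (T×L×I×M by i×Q×v×a×B):
  T: [ 0 -1 -1 -2 -2]
  L: [ 0  3  1  1  0]
  I: [ 1  0  0  0 -1]
  M: [ 0  0  0  0  1]
  [T]: (1)·-1+(-2)·-1+(-2)·-2+(-2)·-2 = 9
  [L]: (1)·3+(-2)·1+(-2)·1+(-2)·0 = -1
  [I]: (1)·0+(-2)·0+(-2)·0+(-2)·-1 = 2
  [M]: (1)·0+(-2)·0+(-2)·0+(-2)·1 = -2
⇒ T^9 L^-1 I^2 M^-2

{"T": 9, "L": -1, "I": 2, "M": -2}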